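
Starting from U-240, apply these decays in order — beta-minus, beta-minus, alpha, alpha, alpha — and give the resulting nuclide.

Start: (A, Z) = (240, 92).
After β⁻: (240, 93).
After β⁻: (240, 94).
After α: (236, 92).
After α: (232, 90).
After α: (228, 88).
Z = 88 is radium.

Ra-228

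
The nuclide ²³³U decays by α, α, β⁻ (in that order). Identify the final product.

Start: (A, Z) = (233, 92).
After α: (229, 90).
After α: (225, 88).
After β⁻: (225, 89).
Z = 89 is actinium.

Ac-225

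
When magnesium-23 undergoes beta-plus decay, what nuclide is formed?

Na-23

Beta-plus decay: mass number changes by +0, atomic number by -1.
A: 23 = 23; Z: 12 − 1 = 11.
Z = 11 is sodium, so the daughter is sodium-23.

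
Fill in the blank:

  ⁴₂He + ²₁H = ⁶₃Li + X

Conserve mass number: 4 + 2 = 6 + A, so A = 0.
Conserve atomic number: 2 + 1 = 3 + Z, so Z = 0.
A = 0 and Z = 0 is ⁰₀γ — a gamma ray.

gamma ray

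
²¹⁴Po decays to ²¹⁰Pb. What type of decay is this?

ΔA = 210 − 214 = -4; ΔZ = 82 − 84 = -2.
A drops by 4 and Z drops by 2 — the signature of alpha emission.

alpha decay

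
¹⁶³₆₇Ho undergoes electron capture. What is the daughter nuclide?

Dy-163

Electron capture: mass number changes by +0, atomic number by -1.
A: 163 = 163; Z: 67 − 1 = 66.
Z = 66 is dysprosium, so the daughter is ¹⁶³₆₆Dy.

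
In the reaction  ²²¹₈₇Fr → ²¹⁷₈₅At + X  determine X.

alpha particle

Conserve mass number: 221 = 217 + A, so A = 4.
Conserve atomic number: 87 = 85 + Z, so Z = 2.
A = 4 and Z = 2 is ⁴₂He — an alpha particle.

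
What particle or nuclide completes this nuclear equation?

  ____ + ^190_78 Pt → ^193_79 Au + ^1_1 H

alpha particle

Conserve mass number: A + 190 = 193 + 1, so A = 4.
Conserve atomic number: Z + 78 = 79 + 1, so Z = 2.
A = 4 and Z = 2 is ^4_2 He — an alpha particle.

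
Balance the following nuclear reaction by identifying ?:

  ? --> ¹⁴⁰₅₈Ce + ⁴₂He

Nd-144

Conserve mass number: A = 140 + 4, so A = 144.
Conserve atomic number: Z = 58 + 2, so Z = 60.
Z = 60 is neodymium, so the species is ¹⁴⁴₆₀Nd.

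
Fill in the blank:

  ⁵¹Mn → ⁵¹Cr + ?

positron

Conserve mass number: 51 = 51 + A, so A = 0.
Conserve atomic number: 25 = 24 + Z, so Z = 1.
A = 0 and Z = 1 is e⁺ — a positron.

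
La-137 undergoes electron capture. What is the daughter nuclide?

Ba-137

Electron capture: mass number changes by +0, atomic number by -1.
A: 137 = 137; Z: 57 − 1 = 56.
Z = 56 is barium, so the daughter is Ba-137.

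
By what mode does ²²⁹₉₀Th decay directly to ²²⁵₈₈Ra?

alpha decay

ΔA = 225 − 229 = -4; ΔZ = 88 − 90 = -2.
A drops by 4 and Z drops by 2 — the signature of alpha emission.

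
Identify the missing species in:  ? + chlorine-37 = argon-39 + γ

Conserve mass number: A + 37 = 39 + 0, so A = 2.
Conserve atomic number: Z + 17 = 18 + 0, so Z = 1.
A = 2 and Z = 1 is hydrogen-2 — a deuteron.

deuteron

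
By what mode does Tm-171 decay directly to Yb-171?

beta-minus decay

ΔA = 171 − 171 = 0; ΔZ = 70 − 69 = +1.
A is unchanged and Z rises by 1 — a neutron has become a proton (β⁻ decay).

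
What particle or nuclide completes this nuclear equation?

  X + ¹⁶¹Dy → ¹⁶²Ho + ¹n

Conserve mass number: A + 161 = 162 + 1, so A = 2.
Conserve atomic number: Z + 66 = 67 + 0, so Z = 1.
A = 2 and Z = 1 is ²H — a deuteron.

deuteron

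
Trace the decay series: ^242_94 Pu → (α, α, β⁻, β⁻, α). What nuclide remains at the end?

Start: (A, Z) = (242, 94).
After α: (238, 92).
After α: (234, 90).
After β⁻: (234, 91).
After β⁻: (234, 92).
After α: (230, 90).
Z = 90 is thorium.

Th-230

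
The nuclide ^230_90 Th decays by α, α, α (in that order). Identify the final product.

Po-218

Start: (A, Z) = (230, 90).
After α: (226, 88).
After α: (222, 86).
After α: (218, 84).
Z = 84 is polonium.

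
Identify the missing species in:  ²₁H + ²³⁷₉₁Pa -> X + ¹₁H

Pa-238

Conserve mass number: 2 + 237 = A + 1, so A = 238.
Conserve atomic number: 1 + 91 = Z + 1, so Z = 91.
Z = 91 is protactinium, so the species is ²³⁸₉₁Pa.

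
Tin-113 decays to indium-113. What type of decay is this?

ΔA = 113 − 113 = 0; ΔZ = 49 − 50 = -1.
A is unchanged and Z drops by 1 — a proton has become a neutron (β⁺ emission or electron capture).

beta-plus decay or electron capture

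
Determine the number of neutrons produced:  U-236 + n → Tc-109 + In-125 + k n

Conserve mass number: 237 = 109 + 125 + k, so k = 237 − 234 = 3.
Check atomic number: 92 = 43 + 49 + 0 = 92. ✓

3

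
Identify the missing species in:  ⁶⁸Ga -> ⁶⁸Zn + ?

Conserve mass number: 68 = 68 + A, so A = 0.
Conserve atomic number: 31 = 30 + Z, so Z = 1.
A = 0 and Z = 1 is e⁺ — a positron.

positron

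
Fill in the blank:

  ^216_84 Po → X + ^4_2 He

Conserve mass number: 216 = A + 4, so A = 212.
Conserve atomic number: 84 = Z + 2, so Z = 82.
Z = 82 is lead, so the species is ^212_82 Pb.

Pb-212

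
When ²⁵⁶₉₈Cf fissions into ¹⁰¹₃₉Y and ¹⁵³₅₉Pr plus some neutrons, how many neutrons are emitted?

2

Conserve mass number: 256 = 101 + 153 + k, so k = 256 − 254 = 2.
Check atomic number: 98 = 39 + 59 + 0 = 98. ✓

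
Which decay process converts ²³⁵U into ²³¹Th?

alpha decay

ΔA = 231 − 235 = -4; ΔZ = 90 − 92 = -2.
A drops by 4 and Z drops by 2 — the signature of alpha emission.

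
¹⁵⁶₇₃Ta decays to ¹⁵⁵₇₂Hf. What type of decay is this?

ΔA = 155 − 156 = -1; ΔZ = 72 − 73 = -1.
A drops by 1 and Z drops by 1 — a proton was emitted.

proton emission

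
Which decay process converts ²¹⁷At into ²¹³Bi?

ΔA = 213 − 217 = -4; ΔZ = 83 − 85 = -2.
A drops by 4 and Z drops by 2 — the signature of alpha emission.

alpha decay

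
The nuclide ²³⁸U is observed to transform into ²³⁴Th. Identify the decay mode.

alpha decay

ΔA = 234 − 238 = -4; ΔZ = 90 − 92 = -2.
A drops by 4 and Z drops by 2 — the signature of alpha emission.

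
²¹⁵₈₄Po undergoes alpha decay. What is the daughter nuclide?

Pb-211

Alpha decay: mass number changes by -4, atomic number by -2.
A: 215 − 4 = 211; Z: 84 − 2 = 82.
Z = 82 is lead, so the daughter is ²¹¹₈₂Pb.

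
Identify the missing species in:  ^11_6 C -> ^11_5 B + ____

Conserve mass number: 11 = 11 + A, so A = 0.
Conserve atomic number: 6 = 5 + Z, so Z = 1.
A = 0 and Z = 1 is ^0_1 e — a positron.

positron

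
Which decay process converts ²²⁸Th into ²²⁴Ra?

ΔA = 224 − 228 = -4; ΔZ = 88 − 90 = -2.
A drops by 4 and Z drops by 2 — the signature of alpha emission.

alpha decay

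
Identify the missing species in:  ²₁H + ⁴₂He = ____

Conserve mass number: 2 + 4 = A, so A = 6.
Conserve atomic number: 1 + 2 = Z, so Z = 3.
Z = 3 is lithium, so the species is ⁶₃Li.

Li-6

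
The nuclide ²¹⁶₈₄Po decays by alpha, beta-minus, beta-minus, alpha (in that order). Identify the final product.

Start: (A, Z) = (216, 84).
After α: (212, 82).
After β⁻: (212, 83).
After β⁻: (212, 84).
After α: (208, 82).
Z = 82 is lead.

Pb-208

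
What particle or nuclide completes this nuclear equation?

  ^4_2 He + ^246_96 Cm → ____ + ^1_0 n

Conserve mass number: 4 + 246 = A + 1, so A = 249.
Conserve atomic number: 2 + 96 = Z + 0, so Z = 98.
Z = 98 is californium, so the species is ^249_98 Cf.

Cf-249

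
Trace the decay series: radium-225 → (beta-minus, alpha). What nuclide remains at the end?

Start: (A, Z) = (225, 88).
After β⁻: (225, 89).
After α: (221, 87).
Z = 87 is francium.

Fr-221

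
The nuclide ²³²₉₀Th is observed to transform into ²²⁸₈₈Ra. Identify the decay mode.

ΔA = 228 − 232 = -4; ΔZ = 88 − 90 = -2.
A drops by 4 and Z drops by 2 — the signature of alpha emission.

alpha decay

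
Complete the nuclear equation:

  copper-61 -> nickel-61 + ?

positron

Conserve mass number: 61 = 61 + A, so A = 0.
Conserve atomic number: 29 = 28 + Z, so Z = 1.
A = 0 and Z = 1 is e⁺ — a positron.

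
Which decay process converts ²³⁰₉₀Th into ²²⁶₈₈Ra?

ΔA = 226 − 230 = -4; ΔZ = 88 − 90 = -2.
A drops by 4 and Z drops by 2 — the signature of alpha emission.

alpha decay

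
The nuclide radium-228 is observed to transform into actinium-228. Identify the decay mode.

beta-minus decay

ΔA = 228 − 228 = 0; ΔZ = 89 − 88 = +1.
A is unchanged and Z rises by 1 — a neutron has become a proton (β⁻ decay).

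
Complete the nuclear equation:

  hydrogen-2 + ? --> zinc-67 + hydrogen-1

Conserve mass number: 2 + A = 67 + 1, so A = 66.
Conserve atomic number: 1 + Z = 30 + 1, so Z = 30.
Z = 30 is zinc, so the species is zinc-66.

Zn-66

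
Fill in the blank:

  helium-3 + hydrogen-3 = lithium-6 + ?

Conserve mass number: 3 + 3 = 6 + A, so A = 0.
Conserve atomic number: 2 + 1 = 3 + Z, so Z = 0.
A = 0 and Z = 0 is γ — a gamma ray.

gamma ray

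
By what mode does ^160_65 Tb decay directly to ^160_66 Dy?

beta-minus decay

ΔA = 160 − 160 = 0; ΔZ = 66 − 65 = +1.
A is unchanged and Z rises by 1 — a neutron has become a proton (β⁻ decay).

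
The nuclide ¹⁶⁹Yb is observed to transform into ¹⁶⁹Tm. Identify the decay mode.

beta-plus decay or electron capture

ΔA = 169 − 169 = 0; ΔZ = 69 − 70 = -1.
A is unchanged and Z drops by 1 — a proton has become a neutron (β⁺ emission or electron capture).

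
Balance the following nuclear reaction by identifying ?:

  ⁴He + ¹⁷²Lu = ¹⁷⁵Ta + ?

neutron

Conserve mass number: 4 + 172 = 175 + A, so A = 1.
Conserve atomic number: 2 + 71 = 73 + Z, so Z = 0.
A = 1 and Z = 0 is ¹n — a neutron.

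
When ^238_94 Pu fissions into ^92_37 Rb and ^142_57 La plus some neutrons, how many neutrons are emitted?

Conserve mass number: 238 = 92 + 142 + k, so k = 238 − 234 = 4.
Check atomic number: 94 = 37 + 57 + 0 = 94. ✓

4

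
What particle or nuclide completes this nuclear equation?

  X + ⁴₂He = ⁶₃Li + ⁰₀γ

deuteron

Conserve mass number: A + 4 = 6 + 0, so A = 2.
Conserve atomic number: Z + 2 = 3 + 0, so Z = 1.
A = 2 and Z = 1 is ²₁H — a deuteron.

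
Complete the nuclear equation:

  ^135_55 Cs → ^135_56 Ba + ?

Conserve mass number: 135 = 135 + A, so A = 0.
Conserve atomic number: 55 = 56 + Z, so Z = -1.
A = 0 and Z = -1 is ^0_-1 e — a beta-minus particle.

beta-minus particle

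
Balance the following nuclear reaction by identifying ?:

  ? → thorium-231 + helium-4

Conserve mass number: A = 231 + 4, so A = 235.
Conserve atomic number: Z = 90 + 2, so Z = 92.
Z = 92 is uranium, so the species is uranium-235.

U-235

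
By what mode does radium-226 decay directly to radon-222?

alpha decay

ΔA = 222 − 226 = -4; ΔZ = 86 − 88 = -2.
A drops by 4 and Z drops by 2 — the signature of alpha emission.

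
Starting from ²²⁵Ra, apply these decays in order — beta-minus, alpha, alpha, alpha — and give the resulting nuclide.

Bi-213

Start: (A, Z) = (225, 88).
After β⁻: (225, 89).
After α: (221, 87).
After α: (217, 85).
After α: (213, 83).
Z = 83 is bismuth.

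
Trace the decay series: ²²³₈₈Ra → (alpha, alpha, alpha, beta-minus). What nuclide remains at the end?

Start: (A, Z) = (223, 88).
After α: (219, 86).
After α: (215, 84).
After α: (211, 82).
After β⁻: (211, 83).
Z = 83 is bismuth.

Bi-211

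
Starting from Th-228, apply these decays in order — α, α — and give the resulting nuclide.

Rn-220

Start: (A, Z) = (228, 90).
After α: (224, 88).
After α: (220, 86).
Z = 86 is radon.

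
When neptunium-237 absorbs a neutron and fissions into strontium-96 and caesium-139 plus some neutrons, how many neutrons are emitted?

Conserve mass number: 238 = 96 + 139 + k, so k = 238 − 235 = 3.
Check atomic number: 93 = 38 + 55 + 0 = 93. ✓

3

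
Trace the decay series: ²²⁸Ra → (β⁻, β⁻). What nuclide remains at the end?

Start: (A, Z) = (228, 88).
After β⁻: (228, 89).
After β⁻: (228, 90).
Z = 90 is thorium.

Th-228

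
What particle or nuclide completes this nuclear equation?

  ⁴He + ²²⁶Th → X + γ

U-230

Conserve mass number: 4 + 226 = A + 0, so A = 230.
Conserve atomic number: 2 + 90 = Z + 0, so Z = 92.
Z = 92 is uranium, so the species is ²³⁰U.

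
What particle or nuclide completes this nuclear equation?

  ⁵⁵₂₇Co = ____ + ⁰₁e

Fe-55

Conserve mass number: 55 = A + 0, so A = 55.
Conserve atomic number: 27 = Z + 1, so Z = 26.
Z = 26 is iron, so the species is ⁵⁵₂₆Fe.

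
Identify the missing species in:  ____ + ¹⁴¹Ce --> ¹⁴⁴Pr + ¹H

alpha particle

Conserve mass number: A + 141 = 144 + 1, so A = 4.
Conserve atomic number: Z + 58 = 59 + 1, so Z = 2.
A = 4 and Z = 2 is ⁴He — an alpha particle.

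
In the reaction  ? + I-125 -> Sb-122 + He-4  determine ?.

Conserve mass number: A + 125 = 122 + 4, so A = 1.
Conserve atomic number: Z + 53 = 51 + 2, so Z = 0.
A = 1 and Z = 0 is n — a neutron.

neutron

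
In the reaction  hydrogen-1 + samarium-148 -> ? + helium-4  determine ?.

Pm-145

Conserve mass number: 1 + 148 = A + 4, so A = 145.
Conserve atomic number: 1 + 62 = Z + 2, so Z = 61.
Z = 61 is promethium, so the species is promethium-145.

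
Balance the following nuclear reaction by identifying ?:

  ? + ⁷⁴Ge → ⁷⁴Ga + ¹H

Conserve mass number: A + 74 = 74 + 1, so A = 1.
Conserve atomic number: Z + 32 = 31 + 1, so Z = 0.
A = 1 and Z = 0 is ¹n — a neutron.

neutron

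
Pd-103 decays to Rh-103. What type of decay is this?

beta-plus decay or electron capture

ΔA = 103 − 103 = 0; ΔZ = 45 − 46 = -1.
A is unchanged and Z drops by 1 — a proton has become a neutron (β⁺ emission or electron capture).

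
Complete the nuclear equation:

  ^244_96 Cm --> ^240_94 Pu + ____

alpha particle

Conserve mass number: 244 = 240 + A, so A = 4.
Conserve atomic number: 96 = 94 + Z, so Z = 2.
A = 4 and Z = 2 is ^4_2 He — an alpha particle.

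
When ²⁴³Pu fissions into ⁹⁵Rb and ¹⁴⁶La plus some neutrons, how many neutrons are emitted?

Conserve mass number: 243 = 95 + 146 + k, so k = 243 − 241 = 2.
Check atomic number: 94 = 37 + 57 + 0 = 94. ✓

2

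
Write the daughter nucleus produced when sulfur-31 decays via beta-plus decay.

Beta-plus decay: mass number changes by +0, atomic number by -1.
A: 31 = 31; Z: 16 − 1 = 15.
Z = 15 is phosphorus, so the daughter is phosphorus-31.

P-31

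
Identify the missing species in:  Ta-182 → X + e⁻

Conserve mass number: 182 = A + 0, so A = 182.
Conserve atomic number: 73 = Z − 1, so Z = 74.
Z = 74 is tungsten, so the species is W-182.

W-182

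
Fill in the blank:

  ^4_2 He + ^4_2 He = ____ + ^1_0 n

Be-7

Conserve mass number: 4 + 4 = A + 1, so A = 7.
Conserve atomic number: 2 + 2 = Z + 0, so Z = 4.
Z = 4 is beryllium, so the species is ^7_4 Be.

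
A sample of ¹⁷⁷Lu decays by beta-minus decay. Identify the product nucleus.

Beta-minus decay: mass number changes by +0, atomic number by +1.
A: 177 = 177; Z: 71 + 1 = 72.
Z = 72 is hafnium, so the daughter is ¹⁷⁷Hf.

Hf-177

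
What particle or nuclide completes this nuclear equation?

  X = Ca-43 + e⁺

Conserve mass number: A = 43 + 0, so A = 43.
Conserve atomic number: Z = 20 + 1, so Z = 21.
Z = 21 is scandium, so the species is Sc-43.

Sc-43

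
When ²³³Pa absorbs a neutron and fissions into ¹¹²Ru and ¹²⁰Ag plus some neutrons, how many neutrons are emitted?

Conserve mass number: 234 = 112 + 120 + k, so k = 234 − 232 = 2.
Check atomic number: 91 = 44 + 47 + 0 = 91. ✓

2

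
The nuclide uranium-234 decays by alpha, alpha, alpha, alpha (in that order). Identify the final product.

Po-218

Start: (A, Z) = (234, 92).
After α: (230, 90).
After α: (226, 88).
After α: (222, 86).
After α: (218, 84).
Z = 84 is polonium.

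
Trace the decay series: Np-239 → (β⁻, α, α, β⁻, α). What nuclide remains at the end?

Start: (A, Z) = (239, 93).
After β⁻: (239, 94).
After α: (235, 92).
After α: (231, 90).
After β⁻: (231, 91).
After α: (227, 89).
Z = 89 is actinium.

Ac-227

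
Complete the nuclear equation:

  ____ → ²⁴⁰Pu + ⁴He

Conserve mass number: A = 240 + 4, so A = 244.
Conserve atomic number: Z = 94 + 2, so Z = 96.
Z = 96 is curium, so the species is ²⁴⁴Cm.

Cm-244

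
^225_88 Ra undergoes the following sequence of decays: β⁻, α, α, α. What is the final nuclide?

Bi-213

Start: (A, Z) = (225, 88).
After β⁻: (225, 89).
After α: (221, 87).
After α: (217, 85).
After α: (213, 83).
Z = 83 is bismuth.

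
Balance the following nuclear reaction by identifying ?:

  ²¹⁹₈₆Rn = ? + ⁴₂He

Conserve mass number: 219 = A + 4, so A = 215.
Conserve atomic number: 86 = Z + 2, so Z = 84.
Z = 84 is polonium, so the species is ²¹⁵₈₄Po.

Po-215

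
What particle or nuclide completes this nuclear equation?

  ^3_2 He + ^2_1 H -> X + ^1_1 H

He-4

Conserve mass number: 3 + 2 = A + 1, so A = 4.
Conserve atomic number: 2 + 1 = Z + 1, so Z = 2.
A = 4 and Z = 2 is ^4_2 He — an alpha particle.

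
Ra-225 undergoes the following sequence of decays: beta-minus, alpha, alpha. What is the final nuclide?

At-217

Start: (A, Z) = (225, 88).
After β⁻: (225, 89).
After α: (221, 87).
After α: (217, 85).
Z = 85 is astatine.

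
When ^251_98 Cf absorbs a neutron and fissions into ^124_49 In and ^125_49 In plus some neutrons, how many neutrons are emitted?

3

Conserve mass number: 252 = 124 + 125 + k, so k = 252 − 249 = 3.
Check atomic number: 98 = 49 + 49 + 0 = 98. ✓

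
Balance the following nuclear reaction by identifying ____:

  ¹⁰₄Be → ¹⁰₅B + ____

beta-minus particle

Conserve mass number: 10 = 10 + A, so A = 0.
Conserve atomic number: 4 = 5 + Z, so Z = -1.
A = 0 and Z = -1 is ⁰₋₁e — a beta-minus particle.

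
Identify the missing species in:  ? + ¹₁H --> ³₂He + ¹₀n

Conserve mass number: A + 1 = 3 + 1, so A = 3.
Conserve atomic number: Z + 1 = 2 + 0, so Z = 1.
A = 3 and Z = 1 is ³₁H — a triton.

triton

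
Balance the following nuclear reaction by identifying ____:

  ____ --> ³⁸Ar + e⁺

Conserve mass number: A = 38 + 0, so A = 38.
Conserve atomic number: Z = 18 + 1, so Z = 19.
Z = 19 is potassium, so the species is ³⁸K.

K-38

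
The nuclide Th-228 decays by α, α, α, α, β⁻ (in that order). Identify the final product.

Start: (A, Z) = (228, 90).
After α: (224, 88).
After α: (220, 86).
After α: (216, 84).
After α: (212, 82).
After β⁻: (212, 83).
Z = 83 is bismuth.

Bi-212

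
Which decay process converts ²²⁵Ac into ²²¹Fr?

alpha decay

ΔA = 221 − 225 = -4; ΔZ = 87 − 89 = -2.
A drops by 4 and Z drops by 2 — the signature of alpha emission.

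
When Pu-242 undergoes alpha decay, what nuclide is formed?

U-238

Alpha decay: mass number changes by -4, atomic number by -2.
A: 242 − 4 = 238; Z: 94 − 2 = 92.
Z = 92 is uranium, so the daughter is U-238.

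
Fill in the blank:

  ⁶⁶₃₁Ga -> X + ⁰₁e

Conserve mass number: 66 = A + 0, so A = 66.
Conserve atomic number: 31 = Z + 1, so Z = 30.
Z = 30 is zinc, so the species is ⁶⁶₃₀Zn.

Zn-66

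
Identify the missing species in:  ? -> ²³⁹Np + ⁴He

Am-243

Conserve mass number: A = 239 + 4, so A = 243.
Conserve atomic number: Z = 93 + 2, so Z = 95.
Z = 95 is americium, so the species is ²⁴³Am.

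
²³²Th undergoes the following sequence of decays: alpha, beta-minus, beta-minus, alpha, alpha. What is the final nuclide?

Rn-220

Start: (A, Z) = (232, 90).
After α: (228, 88).
After β⁻: (228, 89).
After β⁻: (228, 90).
After α: (224, 88).
After α: (220, 86).
Z = 86 is radon.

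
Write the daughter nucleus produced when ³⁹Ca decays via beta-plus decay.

K-39

Beta-plus decay: mass number changes by +0, atomic number by -1.
A: 39 = 39; Z: 20 − 1 = 19.
Z = 19 is potassium, so the daughter is ³⁹K.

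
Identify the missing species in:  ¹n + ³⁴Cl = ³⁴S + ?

Conserve mass number: 1 + 34 = 34 + A, so A = 1.
Conserve atomic number: 0 + 17 = 16 + Z, so Z = 1.
A = 1 and Z = 1 is ¹H — a proton.

proton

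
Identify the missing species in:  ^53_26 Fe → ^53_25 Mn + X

Conserve mass number: 53 = 53 + A, so A = 0.
Conserve atomic number: 26 = 25 + Z, so Z = 1.
A = 0 and Z = 1 is ^0_1 e — a positron.

positron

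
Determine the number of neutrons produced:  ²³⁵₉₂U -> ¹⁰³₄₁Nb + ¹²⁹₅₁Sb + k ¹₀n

Conserve mass number: 235 = 103 + 129 + k, so k = 235 − 232 = 3.
Check atomic number: 92 = 41 + 51 + 0 = 92. ✓

3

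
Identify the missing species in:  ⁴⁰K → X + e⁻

Ca-40

Conserve mass number: 40 = A + 0, so A = 40.
Conserve atomic number: 19 = Z − 1, so Z = 20.
Z = 20 is calcium, so the species is ⁴⁰Ca.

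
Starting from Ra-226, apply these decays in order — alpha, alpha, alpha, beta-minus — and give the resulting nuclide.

Start: (A, Z) = (226, 88).
After α: (222, 86).
After α: (218, 84).
After α: (214, 82).
After β⁻: (214, 83).
Z = 83 is bismuth.

Bi-214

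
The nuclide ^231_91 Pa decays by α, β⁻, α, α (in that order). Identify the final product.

Start: (A, Z) = (231, 91).
After α: (227, 89).
After β⁻: (227, 90).
After α: (223, 88).
After α: (219, 86).
Z = 86 is radon.

Rn-219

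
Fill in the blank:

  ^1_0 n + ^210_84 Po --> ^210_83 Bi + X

Conserve mass number: 1 + 210 = 210 + A, so A = 1.
Conserve atomic number: 0 + 84 = 83 + Z, so Z = 1.
A = 1 and Z = 1 is ^1_1 H — a proton.

proton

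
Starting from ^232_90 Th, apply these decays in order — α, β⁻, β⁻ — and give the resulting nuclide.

Th-228

Start: (A, Z) = (232, 90).
After α: (228, 88).
After β⁻: (228, 89).
After β⁻: (228, 90).
Z = 90 is thorium.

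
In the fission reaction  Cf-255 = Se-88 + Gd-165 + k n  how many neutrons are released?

Conserve mass number: 255 = 88 + 165 + k, so k = 255 − 253 = 2.
Check atomic number: 98 = 34 + 64 + 0 = 98. ✓

2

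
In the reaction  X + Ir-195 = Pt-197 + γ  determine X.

Conserve mass number: A + 195 = 197 + 0, so A = 2.
Conserve atomic number: Z + 77 = 78 + 0, so Z = 1.
A = 2 and Z = 1 is H-2 — a deuteron.

deuteron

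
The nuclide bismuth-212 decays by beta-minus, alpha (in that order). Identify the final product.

Pb-208

Start: (A, Z) = (212, 83).
After β⁻: (212, 84).
After α: (208, 82).
Z = 82 is lead.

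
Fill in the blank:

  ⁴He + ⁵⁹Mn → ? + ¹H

Fe-62

Conserve mass number: 4 + 59 = A + 1, so A = 62.
Conserve atomic number: 2 + 25 = Z + 1, so Z = 26.
Z = 26 is iron, so the species is ⁶²Fe.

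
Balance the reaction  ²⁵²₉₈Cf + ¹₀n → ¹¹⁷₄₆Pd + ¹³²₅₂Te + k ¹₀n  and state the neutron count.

4

Conserve mass number: 253 = 117 + 132 + k, so k = 253 − 249 = 4.
Check atomic number: 98 = 46 + 52 + 0 = 98. ✓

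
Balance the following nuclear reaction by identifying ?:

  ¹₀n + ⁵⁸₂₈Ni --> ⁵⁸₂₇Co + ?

proton

Conserve mass number: 1 + 58 = 58 + A, so A = 1.
Conserve atomic number: 0 + 28 = 27 + Z, so Z = 1.
A = 1 and Z = 1 is ¹₁H — a proton.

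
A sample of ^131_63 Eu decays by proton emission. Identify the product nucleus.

Proton emission: mass number changes by -1, atomic number by -1.
A: 131 − 1 = 130; Z: 63 − 1 = 62.
Z = 62 is samarium, so the daughter is ^130_62 Sm.

Sm-130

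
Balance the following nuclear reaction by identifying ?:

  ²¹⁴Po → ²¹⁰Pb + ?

alpha particle

Conserve mass number: 214 = 210 + A, so A = 4.
Conserve atomic number: 84 = 82 + Z, so Z = 2.
A = 4 and Z = 2 is ⁴He — an alpha particle.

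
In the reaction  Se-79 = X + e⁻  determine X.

Br-79

Conserve mass number: 79 = A + 0, so A = 79.
Conserve atomic number: 34 = Z − 1, so Z = 35.
Z = 35 is bromine, so the species is Br-79.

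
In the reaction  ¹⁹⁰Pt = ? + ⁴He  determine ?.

Os-186

Conserve mass number: 190 = A + 4, so A = 186.
Conserve atomic number: 78 = Z + 2, so Z = 76.
Z = 76 is osmium, so the species is ¹⁸⁶Os.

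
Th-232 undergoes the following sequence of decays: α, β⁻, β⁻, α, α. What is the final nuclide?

Rn-220

Start: (A, Z) = (232, 90).
After α: (228, 88).
After β⁻: (228, 89).
After β⁻: (228, 90).
After α: (224, 88).
After α: (220, 86).
Z = 86 is radon.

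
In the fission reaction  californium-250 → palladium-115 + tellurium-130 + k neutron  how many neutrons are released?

5

Conserve mass number: 250 = 115 + 130 + k, so k = 250 − 245 = 5.
Check atomic number: 98 = 46 + 52 + 0 = 98. ✓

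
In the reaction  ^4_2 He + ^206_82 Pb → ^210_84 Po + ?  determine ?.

Conserve mass number: 4 + 206 = 210 + A, so A = 0.
Conserve atomic number: 2 + 82 = 84 + Z, so Z = 0.
A = 0 and Z = 0 is ^0_0 γ — a gamma ray.

gamma ray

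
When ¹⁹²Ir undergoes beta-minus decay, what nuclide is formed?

Pt-192

Beta-minus decay: mass number changes by +0, atomic number by +1.
A: 192 = 192; Z: 77 + 1 = 78.
Z = 78 is platinum, so the daughter is ¹⁹²Pt.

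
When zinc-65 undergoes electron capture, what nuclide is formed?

Cu-65

Electron capture: mass number changes by +0, atomic number by -1.
A: 65 = 65; Z: 30 − 1 = 29.
Z = 29 is copper, so the daughter is copper-65.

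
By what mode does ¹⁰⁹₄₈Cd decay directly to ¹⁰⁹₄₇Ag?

ΔA = 109 − 109 = 0; ΔZ = 47 − 48 = -1.
A is unchanged and Z drops by 1 — a proton has become a neutron (β⁺ emission or electron capture).

beta-plus decay or electron capture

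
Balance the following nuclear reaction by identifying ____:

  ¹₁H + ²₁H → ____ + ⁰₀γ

He-3

Conserve mass number: 1 + 2 = A + 0, so A = 3.
Conserve atomic number: 1 + 1 = Z + 0, so Z = 2.
Z = 2 is helium, so the species is ³₂He.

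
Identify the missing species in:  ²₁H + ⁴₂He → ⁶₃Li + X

gamma ray

Conserve mass number: 2 + 4 = 6 + A, so A = 0.
Conserve atomic number: 1 + 2 = 3 + Z, so Z = 0.
A = 0 and Z = 0 is ⁰₀γ — a gamma ray.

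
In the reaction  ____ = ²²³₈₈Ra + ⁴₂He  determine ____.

Th-227

Conserve mass number: A = 223 + 4, so A = 227.
Conserve atomic number: Z = 88 + 2, so Z = 90.
Z = 90 is thorium, so the species is ²²⁷₉₀Th.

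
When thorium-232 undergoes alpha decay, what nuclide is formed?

Ra-228

Alpha decay: mass number changes by -4, atomic number by -2.
A: 232 − 4 = 228; Z: 90 − 2 = 88.
Z = 88 is radium, so the daughter is radium-228.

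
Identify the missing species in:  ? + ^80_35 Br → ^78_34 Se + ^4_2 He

deuteron

Conserve mass number: A + 80 = 78 + 4, so A = 2.
Conserve atomic number: Z + 35 = 34 + 2, so Z = 1.
A = 2 and Z = 1 is ^2_1 H — a deuteron.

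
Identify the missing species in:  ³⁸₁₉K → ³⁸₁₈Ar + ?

Conserve mass number: 38 = 38 + A, so A = 0.
Conserve atomic number: 19 = 18 + Z, so Z = 1.
A = 0 and Z = 1 is ⁰₁e — a positron.

positron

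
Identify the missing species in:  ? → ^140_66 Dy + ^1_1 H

Conserve mass number: A = 140 + 1, so A = 141.
Conserve atomic number: Z = 66 + 1, so Z = 67.
Z = 67 is holmium, so the species is ^141_67 Ho.

Ho-141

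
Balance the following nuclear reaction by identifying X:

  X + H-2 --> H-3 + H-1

deuteron

Conserve mass number: A + 2 = 3 + 1, so A = 2.
Conserve atomic number: Z + 1 = 1 + 1, so Z = 1.
A = 2 and Z = 1 is H-2 — a deuteron.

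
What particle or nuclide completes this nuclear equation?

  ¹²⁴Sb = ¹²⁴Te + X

Conserve mass number: 124 = 124 + A, so A = 0.
Conserve atomic number: 51 = 52 + Z, so Z = -1.
A = 0 and Z = -1 is e⁻ — a beta-minus particle.

beta-minus particle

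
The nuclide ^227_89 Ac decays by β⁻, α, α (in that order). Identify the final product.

Rn-219

Start: (A, Z) = (227, 89).
After β⁻: (227, 90).
After α: (223, 88).
After α: (219, 86).
Z = 86 is radon.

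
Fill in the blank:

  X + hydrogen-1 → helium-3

Conserve mass number: A + 1 = 3, so A = 2.
Conserve atomic number: Z + 1 = 2, so Z = 1.
A = 2 and Z = 1 is hydrogen-2 — a deuteron.

deuteron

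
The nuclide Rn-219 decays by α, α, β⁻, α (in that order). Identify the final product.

Start: (A, Z) = (219, 86).
After α: (215, 84).
After α: (211, 82).
After β⁻: (211, 83).
After α: (207, 81).
Z = 81 is thallium.

Tl-207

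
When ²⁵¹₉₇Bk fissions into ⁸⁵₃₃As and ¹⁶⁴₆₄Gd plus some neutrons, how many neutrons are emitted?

2

Conserve mass number: 251 = 85 + 164 + k, so k = 251 − 249 = 2.
Check atomic number: 97 = 33 + 64 + 0 = 97. ✓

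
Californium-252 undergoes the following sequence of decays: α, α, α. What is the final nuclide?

Start: (A, Z) = (252, 98).
After α: (248, 96).
After α: (244, 94).
After α: (240, 92).
Z = 92 is uranium.

U-240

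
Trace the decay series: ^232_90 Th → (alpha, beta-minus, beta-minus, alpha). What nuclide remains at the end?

Ra-224

Start: (A, Z) = (232, 90).
After α: (228, 88).
After β⁻: (228, 89).
After β⁻: (228, 90).
After α: (224, 88).
Z = 88 is radium.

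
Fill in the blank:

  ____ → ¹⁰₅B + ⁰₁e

C-10

Conserve mass number: A = 10 + 0, so A = 10.
Conserve atomic number: Z = 5 + 1, so Z = 6.
Z = 6 is carbon, so the species is ¹⁰₆C.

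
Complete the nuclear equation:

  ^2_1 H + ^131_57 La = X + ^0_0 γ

Ce-133

Conserve mass number: 2 + 131 = A + 0, so A = 133.
Conserve atomic number: 1 + 57 = Z + 0, so Z = 58.
Z = 58 is cerium, so the species is ^133_58 Ce.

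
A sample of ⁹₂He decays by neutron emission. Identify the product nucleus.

Neutron emission: mass number changes by -1, atomic number by +0.
A: 9 − 1 = 8; Z: 2 = 2.
Z = 2 is helium, so the daughter is ⁸₂He.

He-8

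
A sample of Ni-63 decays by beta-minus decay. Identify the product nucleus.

Beta-minus decay: mass number changes by +0, atomic number by +1.
A: 63 = 63; Z: 28 + 1 = 29.
Z = 29 is copper, so the daughter is Cu-63.

Cu-63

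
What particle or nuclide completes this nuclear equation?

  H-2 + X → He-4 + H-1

He-3

Conserve mass number: 2 + A = 4 + 1, so A = 3.
Conserve atomic number: 1 + Z = 2 + 1, so Z = 2.
Z = 2 is helium, so the species is He-3.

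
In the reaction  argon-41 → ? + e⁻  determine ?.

Conserve mass number: 41 = A + 0, so A = 41.
Conserve atomic number: 18 = Z − 1, so Z = 19.
Z = 19 is potassium, so the species is potassium-41.

K-41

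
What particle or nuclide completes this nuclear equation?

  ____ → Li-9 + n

Conserve mass number: A = 9 + 1, so A = 10.
Conserve atomic number: Z = 3 + 0, so Z = 3.
Z = 3 is lithium, so the species is Li-10.

Li-10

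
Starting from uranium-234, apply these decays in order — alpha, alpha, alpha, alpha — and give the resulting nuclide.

Po-218

Start: (A, Z) = (234, 92).
After α: (230, 90).
After α: (226, 88).
After α: (222, 86).
After α: (218, 84).
Z = 84 is polonium.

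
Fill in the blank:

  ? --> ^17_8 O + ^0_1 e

F-17

Conserve mass number: A = 17 + 0, so A = 17.
Conserve atomic number: Z = 8 + 1, so Z = 9.
Z = 9 is fluorine, so the species is ^17_9 F.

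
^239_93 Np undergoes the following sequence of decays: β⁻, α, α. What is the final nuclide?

Start: (A, Z) = (239, 93).
After β⁻: (239, 94).
After α: (235, 92).
After α: (231, 90).
Z = 90 is thorium.

Th-231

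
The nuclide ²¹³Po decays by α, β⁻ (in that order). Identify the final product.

Bi-209

Start: (A, Z) = (213, 84).
After α: (209, 82).
After β⁻: (209, 83).
Z = 83 is bismuth.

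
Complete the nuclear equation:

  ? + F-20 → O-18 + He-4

Conserve mass number: A + 20 = 18 + 4, so A = 2.
Conserve atomic number: Z + 9 = 8 + 2, so Z = 1.
A = 2 and Z = 1 is H-2 — a deuteron.

deuteron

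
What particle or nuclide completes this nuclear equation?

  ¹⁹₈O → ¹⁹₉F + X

beta-minus particle

Conserve mass number: 19 = 19 + A, so A = 0.
Conserve atomic number: 8 = 9 + Z, so Z = -1.
A = 0 and Z = -1 is ⁰₋₁e — a beta-minus particle.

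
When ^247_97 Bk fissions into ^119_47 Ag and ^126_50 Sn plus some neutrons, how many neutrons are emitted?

2

Conserve mass number: 247 = 119 + 126 + k, so k = 247 − 245 = 2.
Check atomic number: 97 = 47 + 50 + 0 = 97. ✓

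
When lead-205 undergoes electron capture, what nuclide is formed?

Tl-205

Electron capture: mass number changes by +0, atomic number by -1.
A: 205 = 205; Z: 82 − 1 = 81.
Z = 81 is thallium, so the daughter is thallium-205.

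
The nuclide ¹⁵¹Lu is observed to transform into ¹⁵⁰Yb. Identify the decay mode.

proton emission

ΔA = 150 − 151 = -1; ΔZ = 70 − 71 = -1.
A drops by 1 and Z drops by 1 — a proton was emitted.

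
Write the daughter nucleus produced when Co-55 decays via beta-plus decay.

Beta-plus decay: mass number changes by +0, atomic number by -1.
A: 55 = 55; Z: 27 − 1 = 26.
Z = 26 is iron, so the daughter is Fe-55.

Fe-55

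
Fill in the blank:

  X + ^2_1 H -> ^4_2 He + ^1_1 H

Conserve mass number: A + 2 = 4 + 1, so A = 3.
Conserve atomic number: Z + 1 = 2 + 1, so Z = 2.
Z = 2 is helium, so the species is ^3_2 He.

He-3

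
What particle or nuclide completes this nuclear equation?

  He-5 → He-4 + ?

neutron

Conserve mass number: 5 = 4 + A, so A = 1.
Conserve atomic number: 2 = 2 + Z, so Z = 0.
A = 1 and Z = 0 is n — a neutron.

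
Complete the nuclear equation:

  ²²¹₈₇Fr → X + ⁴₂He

At-217

Conserve mass number: 221 = A + 4, so A = 217.
Conserve atomic number: 87 = Z + 2, so Z = 85.
Z = 85 is astatine, so the species is ²¹⁷₈₅At.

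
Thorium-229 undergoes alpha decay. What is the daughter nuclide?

Alpha decay: mass number changes by -4, atomic number by -2.
A: 229 − 4 = 225; Z: 90 − 2 = 88.
Z = 88 is radium, so the daughter is radium-225.

Ra-225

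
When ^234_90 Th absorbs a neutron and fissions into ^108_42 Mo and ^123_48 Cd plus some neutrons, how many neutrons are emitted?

4

Conserve mass number: 235 = 108 + 123 + k, so k = 235 − 231 = 4.
Check atomic number: 90 = 42 + 48 + 0 = 90. ✓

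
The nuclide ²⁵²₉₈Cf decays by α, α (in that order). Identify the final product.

Start: (A, Z) = (252, 98).
After α: (248, 96).
After α: (244, 94).
Z = 94 is plutonium.

Pu-244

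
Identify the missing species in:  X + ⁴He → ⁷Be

Conserve mass number: A + 4 = 7, so A = 3.
Conserve atomic number: Z + 2 = 4, so Z = 2.
Z = 2 is helium, so the species is ³He.

He-3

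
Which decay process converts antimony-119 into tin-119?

beta-plus decay or electron capture

ΔA = 119 − 119 = 0; ΔZ = 50 − 51 = -1.
A is unchanged and Z drops by 1 — a proton has become a neutron (β⁺ emission or electron capture).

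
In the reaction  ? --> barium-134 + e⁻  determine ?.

Cs-134

Conserve mass number: A = 134 + 0, so A = 134.
Conserve atomic number: Z = 56 − 1, so Z = 55.
Z = 55 is caesium, so the species is caesium-134.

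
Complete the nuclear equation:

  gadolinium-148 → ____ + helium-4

Sm-144

Conserve mass number: 148 = A + 4, so A = 144.
Conserve atomic number: 64 = Z + 2, so Z = 62.
Z = 62 is samarium, so the species is samarium-144.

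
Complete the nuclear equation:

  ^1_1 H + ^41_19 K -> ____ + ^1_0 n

Ca-41

Conserve mass number: 1 + 41 = A + 1, so A = 41.
Conserve atomic number: 1 + 19 = Z + 0, so Z = 20.
Z = 20 is calcium, so the species is ^41_20 Ca.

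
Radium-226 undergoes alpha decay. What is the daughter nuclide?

Rn-222

Alpha decay: mass number changes by -4, atomic number by -2.
A: 226 − 4 = 222; Z: 88 − 2 = 86.
Z = 86 is radon, so the daughter is radon-222.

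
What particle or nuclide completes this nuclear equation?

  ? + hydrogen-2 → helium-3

Conserve mass number: A + 2 = 3, so A = 1.
Conserve atomic number: Z + 1 = 2, so Z = 1.
A = 1 and Z = 1 is hydrogen-1 — a proton.

proton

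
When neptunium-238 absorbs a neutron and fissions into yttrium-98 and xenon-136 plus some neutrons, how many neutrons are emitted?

Conserve mass number: 239 = 98 + 136 + k, so k = 239 − 234 = 5.
Check atomic number: 93 = 39 + 54 + 0 = 93. ✓

5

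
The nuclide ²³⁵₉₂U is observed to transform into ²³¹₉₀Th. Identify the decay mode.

ΔA = 231 − 235 = -4; ΔZ = 90 − 92 = -2.
A drops by 4 and Z drops by 2 — the signature of alpha emission.

alpha decay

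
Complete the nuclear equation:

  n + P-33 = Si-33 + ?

proton

Conserve mass number: 1 + 33 = 33 + A, so A = 1.
Conserve atomic number: 0 + 15 = 14 + Z, so Z = 1.
A = 1 and Z = 1 is H-1 — a proton.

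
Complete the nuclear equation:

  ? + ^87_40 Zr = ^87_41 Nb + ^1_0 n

proton

Conserve mass number: A + 87 = 87 + 1, so A = 1.
Conserve atomic number: Z + 40 = 41 + 0, so Z = 1.
A = 1 and Z = 1 is ^1_1 H — a proton.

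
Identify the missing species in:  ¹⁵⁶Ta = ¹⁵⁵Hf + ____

proton

Conserve mass number: 156 = 155 + A, so A = 1.
Conserve atomic number: 73 = 72 + Z, so Z = 1.
A = 1 and Z = 1 is ¹H — a proton.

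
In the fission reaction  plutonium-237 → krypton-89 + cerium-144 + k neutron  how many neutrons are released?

Conserve mass number: 237 = 89 + 144 + k, so k = 237 − 233 = 4.
Check atomic number: 94 = 36 + 58 + 0 = 94. ✓

4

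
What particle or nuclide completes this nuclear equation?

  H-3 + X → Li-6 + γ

Conserve mass number: 3 + A = 6 + 0, so A = 3.
Conserve atomic number: 1 + Z = 3 + 0, so Z = 2.
Z = 2 is helium, so the species is He-3.

He-3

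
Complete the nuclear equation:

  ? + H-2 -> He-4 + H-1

Conserve mass number: A + 2 = 4 + 1, so A = 3.
Conserve atomic number: Z + 1 = 2 + 1, so Z = 2.
Z = 2 is helium, so the species is He-3.

He-3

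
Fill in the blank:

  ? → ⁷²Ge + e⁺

As-72

Conserve mass number: A = 72 + 0, so A = 72.
Conserve atomic number: Z = 32 + 1, so Z = 33.
Z = 33 is arsenic, so the species is ⁷²As.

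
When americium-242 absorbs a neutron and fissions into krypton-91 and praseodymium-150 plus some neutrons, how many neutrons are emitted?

2

Conserve mass number: 243 = 91 + 150 + k, so k = 243 − 241 = 2.
Check atomic number: 95 = 36 + 59 + 0 = 95. ✓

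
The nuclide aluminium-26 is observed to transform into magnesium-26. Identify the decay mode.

ΔA = 26 − 26 = 0; ΔZ = 12 − 13 = -1.
A is unchanged and Z drops by 1 — a proton has become a neutron (β⁺ emission or electron capture).

beta-plus decay or electron capture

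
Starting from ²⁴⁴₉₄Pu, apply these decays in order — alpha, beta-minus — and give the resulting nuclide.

Np-240

Start: (A, Z) = (244, 94).
After α: (240, 92).
After β⁻: (240, 93).
Z = 93 is neptunium.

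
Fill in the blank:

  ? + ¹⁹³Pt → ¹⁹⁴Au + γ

Conserve mass number: A + 193 = 194 + 0, so A = 1.
Conserve atomic number: Z + 78 = 79 + 0, so Z = 1.
A = 1 and Z = 1 is ¹H — a proton.

proton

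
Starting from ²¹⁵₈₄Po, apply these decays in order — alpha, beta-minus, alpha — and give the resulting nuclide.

Tl-207

Start: (A, Z) = (215, 84).
After α: (211, 82).
After β⁻: (211, 83).
After α: (207, 81).
Z = 81 is thallium.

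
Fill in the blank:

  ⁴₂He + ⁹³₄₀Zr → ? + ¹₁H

Nb-96

Conserve mass number: 4 + 93 = A + 1, so A = 96.
Conserve atomic number: 2 + 40 = Z + 1, so Z = 41.
Z = 41 is niobium, so the species is ⁹⁶₄₁Nb.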